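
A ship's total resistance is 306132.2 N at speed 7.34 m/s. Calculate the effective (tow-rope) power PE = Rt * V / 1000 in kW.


Formula: PE = Rt * V / 1000 (kW)
Step 1 — PE (W) = 306132.2 * 7.34 = 2247010.348 W
Step 2 — PE (kW) = 2247010.348 / 1000 ≈ 2247.0 kW (5 s.f.)

2247.0 kW


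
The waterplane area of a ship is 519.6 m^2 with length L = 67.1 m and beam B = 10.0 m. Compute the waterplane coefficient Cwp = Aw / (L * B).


Formula: Cwp = Aw / (L * B)
Step 1 — L * B = 67.1 * 10.0 = 671.0 m^2
Step 2 — Cwp = 519.6 / 671.0 ≈ 0.77437 (5 s.f.)

0.77437


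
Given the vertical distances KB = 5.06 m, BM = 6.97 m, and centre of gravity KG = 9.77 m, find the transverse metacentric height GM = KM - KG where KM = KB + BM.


Formula: GM = KB + BM - KG
Step 1 — KM = KB + BM = 5.06 + 6.97 = 12.03 m
Step 2 — GM = KM - KG = 12.03 - 9.77 = 2.26 m

2.26 m


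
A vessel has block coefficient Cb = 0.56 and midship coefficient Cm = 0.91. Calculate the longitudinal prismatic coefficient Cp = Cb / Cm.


Formula: Cp = Cb / Cm
Substituting: Cp = 0.56 / 0.91
Result: Cp ≈ 0.61538 (5 s.f.)

0.61538


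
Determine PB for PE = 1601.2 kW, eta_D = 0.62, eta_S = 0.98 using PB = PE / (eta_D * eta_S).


Formula: PB = PE / (eta_D * eta_S)
Step 1 — combined efficiency = eta_D * eta_S = 0.62 * 0.98 = 0.6076
Step 2 — PB = 1601.2 / 0.6076 ≈ 2635.3 kW (5 s.f.)

2635.3 kW


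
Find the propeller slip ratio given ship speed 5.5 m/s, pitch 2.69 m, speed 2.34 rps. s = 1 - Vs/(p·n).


Formula: s = 1 - Vs / (p * n)
Step 1 — p * n = 2.69 * 2.34 = 6.2946
Step 2 — Vs / (p*n) = 5.5 / 6.2946 = 0.873765 (6 d.p.)
Step 3 — s = 1 - 0.873765 = 0.126235

0.126235


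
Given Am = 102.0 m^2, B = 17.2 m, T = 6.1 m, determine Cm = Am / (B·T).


Formula: Cm = Am / (B * T)
Step 1 — B * T = 17.2 * 6.1 = 104.92 m^2
Step 2 — Cm = 102.0 / 104.92 ≈ 0.97217 (5 s.f.)

0.97217


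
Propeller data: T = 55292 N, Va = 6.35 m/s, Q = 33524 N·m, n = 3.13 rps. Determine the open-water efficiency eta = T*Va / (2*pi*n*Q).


Formula: eta = T * Va / (2 * pi * n * Q)
Step 1 — numerator = T * Va = 55292 * 6.35 = 351104.2
Step 2 — 2 * pi * n = 2 * pi * 3.13 = 19.66637
Step 3 — denominator = 19.66637 * 33524 = 659295.39
Step 4 — eta = 351104.2 / 659295.39 ≈ 0.53254 (5 s.f.)

0.53254


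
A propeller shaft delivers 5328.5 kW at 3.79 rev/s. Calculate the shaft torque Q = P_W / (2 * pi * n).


Formula: Q = P_W / (2 * pi * n)
Step 1 — P_W = 5328.5 kW * 1000 = 5328500.0 W
Step 2 — 2 * pi * n = 2 * pi * 3.79 = 23.813272
Step 3 — Q = 5328500.0 / 23.813272 ≈ 223760 N·m (5 s.f.)

223760 N·m


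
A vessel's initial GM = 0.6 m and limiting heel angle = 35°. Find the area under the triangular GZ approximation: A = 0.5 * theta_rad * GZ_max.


Formula: GZ_max = GM * sin(theta); Area = 0.5 * theta_rad * GZ_max
Step 1 — GZ_max = 0.6 * sin(35°) = 0.6 * 0.573576 = 0.344146 m
Step 2 — theta_rad = 35 * pi/180 = 0.610865 rad
Step 3 — Area = 0.5 * 0.610865 * 0.344146 ≈ 0.10511 m·rad (5 s.f.)

0.10511 m·rad


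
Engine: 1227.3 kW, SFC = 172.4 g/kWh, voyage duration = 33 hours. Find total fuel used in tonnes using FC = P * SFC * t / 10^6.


Formula: FC (tonnes) = P * SFC * t / 1,000,000
Step 1 — P * SFC * t = 1227.3 * 172.4 * 33 = 6982355.16 g
Step 2 — FC (tonnes) = 6982355.16 / 1,000,000 ≈ 6.9824 tonnes (5 s.f.)

6.9824 tonnes


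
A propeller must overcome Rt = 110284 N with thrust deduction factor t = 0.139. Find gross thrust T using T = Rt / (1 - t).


Formula: T = Rt / (1 - t)
Step 1 — (1 - t) = 1 - 0.139 = 0.861
Step 2 — T = 110284 / 0.861 ≈ 128090 N (5 s.f.)

128090 N


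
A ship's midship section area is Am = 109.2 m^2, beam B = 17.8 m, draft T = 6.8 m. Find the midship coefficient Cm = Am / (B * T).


Formula: Cm = Am / (B * T)
Step 1 — B * T = 17.8 * 6.8 = 121.04 m^2
Step 2 — Cm = 109.2 / 121.04 ≈ 0.90218 (5 s.f.)

0.90218


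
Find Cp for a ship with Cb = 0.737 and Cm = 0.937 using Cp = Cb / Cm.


Formula: Cp = Cb / Cm
Substituting: Cp = 0.737 / 0.937
Result: Cp ≈ 0.78655 (5 s.f.)

0.78655


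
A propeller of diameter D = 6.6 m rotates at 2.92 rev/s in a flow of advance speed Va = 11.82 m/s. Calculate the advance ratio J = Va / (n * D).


Formula: J = Va / (n * D)
Step 1 — n * D = 2.92 * 6.6 = 19.272
Step 2 — J = 11.82 / 19.272 ≈ 0.61333 (5 s.f.)

0.61333


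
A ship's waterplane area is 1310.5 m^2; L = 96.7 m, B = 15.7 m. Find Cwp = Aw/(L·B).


Formula: Cwp = Aw / (L * B)
Step 1 — L * B = 96.7 * 15.7 = 1518.19 m^2
Step 2 — Cwp = 1310.5 / 1518.19 ≈ 0.86320 (5 s.f.)

0.86320


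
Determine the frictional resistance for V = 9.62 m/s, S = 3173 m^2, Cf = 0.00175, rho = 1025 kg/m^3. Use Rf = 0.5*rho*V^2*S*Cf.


Formula: Rf = 0.5 * rho * V^2 * S * Cf
Step 1 — V^2 = 9.62^2 = 92.5444
Step 2 — 0.5 * rho * V^2 = 0.5 * 1025 * 92.5444 = 47429.005
Step 3 — Rf = 47429.005 * 3173 * 0.00175 ≈ 263360 N (5 s.f.)

263360 N


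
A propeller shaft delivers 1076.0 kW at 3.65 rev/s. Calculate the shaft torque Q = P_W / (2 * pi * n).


Formula: Q = P_W / (2 * pi * n)
Step 1 — P_W = 1076.0 kW * 1000 = 1076000.0 W
Step 2 — 2 * pi * n = 2 * pi * 3.65 = 22.933626
Step 3 — Q = 1076000.0 / 22.933626 ≈ 46918 N·m (5 s.f.)

46918 N·m


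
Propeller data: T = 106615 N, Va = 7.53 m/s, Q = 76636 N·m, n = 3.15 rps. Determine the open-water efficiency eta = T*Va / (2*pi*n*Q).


Formula: eta = T * Va / (2 * pi * n * Q)
Step 1 — numerator = T * Va = 106615 * 7.53 = 802810.95
Step 2 — 2 * pi * n = 2 * pi * 3.15 = 19.792034
Step 3 — denominator = 19.792034 * 76636 = 1516782.32
Step 4 — eta = 802810.95 / 1516782.32 ≈ 0.52929 (5 s.f.)

0.52929


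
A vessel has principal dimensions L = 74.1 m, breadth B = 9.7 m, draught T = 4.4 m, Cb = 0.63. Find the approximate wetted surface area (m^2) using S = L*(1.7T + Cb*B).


Formula: S = 1.7*L*T + V/T with V = Cb*L*B*T, i.e. S = L * (1.7*T + Cb*B)
Step 1 — 1.7*T = 1.7 * 4.4 = 7.48 m
Step 2 — Cb*B = 0.63 * 9.7 = 6.111 m
Step 3 — 1.7*T + Cb*B = 7.48 + 6.111 = 13.591 m
Step 4 — S = 74.1 * 13.591 ≈ 1007.1 m^2 (5 s.f.)

1007.1 m^2


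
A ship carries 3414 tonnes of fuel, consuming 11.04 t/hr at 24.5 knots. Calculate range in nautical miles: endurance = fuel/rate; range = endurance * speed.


Formula: endurance = fuel / rate; range = endurance * speed
Step 1 — endurance = 3414 / 11.04 = 309.2391 hours
Step 2 — range = 309.2391 * 24.5 ≈ 7576.4 nautical miles (5 s.f.)

7576.4 NM


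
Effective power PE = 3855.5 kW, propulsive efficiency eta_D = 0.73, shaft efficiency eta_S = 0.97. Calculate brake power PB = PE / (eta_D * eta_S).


Formula: PB = PE / (eta_D * eta_S)
Step 1 — combined efficiency = eta_D * eta_S = 0.73 * 0.97 = 0.7081
Step 2 — PB = 3855.5 / 0.7081 ≈ 5444.9 kW (5 s.f.)

5444.9 kW


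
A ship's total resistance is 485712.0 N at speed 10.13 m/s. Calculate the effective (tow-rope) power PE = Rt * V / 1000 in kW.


Formula: PE = Rt * V / 1000 (kW)
Step 1 — PE (W) = 485712.0 * 10.13 = 4920262.56 W
Step 2 — PE (kW) = 4920262.56 / 1000 ≈ 4920.3 kW (5 s.f.)

4920.3 kW


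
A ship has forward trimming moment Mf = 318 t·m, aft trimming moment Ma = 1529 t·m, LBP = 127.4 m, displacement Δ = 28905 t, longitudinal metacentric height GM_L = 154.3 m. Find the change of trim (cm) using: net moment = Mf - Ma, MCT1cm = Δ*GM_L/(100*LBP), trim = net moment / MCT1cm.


Formula: net trimming moment = Mf - Ma; MCT1cm = Δ*GM_L/(100*LBP); trim = net moment / MCT1cm
Step 1 — net trimming moment = 318 - 1529 = -1211 t·m
Step 2 — MCT1cm = 28905 * 154.3 / (100 * 127.4) = 350.0818 t·m/cm
Step 3 — trim = -1211 / 350.0818 ≈ -3.4592 cm (5 s.f.)

-3.4592 cm


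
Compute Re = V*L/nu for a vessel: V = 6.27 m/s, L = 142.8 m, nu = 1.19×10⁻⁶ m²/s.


Formula: Re = V * L / nu
Step 1 — V * L = 6.27 * 142.8 = 895.356 m^2/s
Step 2 — Re = 895.356 / 1.19e-6 = 7.52e+08

7.52e+08


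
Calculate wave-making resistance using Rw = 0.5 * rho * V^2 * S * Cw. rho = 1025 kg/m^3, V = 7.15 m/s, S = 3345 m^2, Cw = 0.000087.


Formula: Rw = 0.5 * rho * V^2 * S * Cw
Step 1 — V^2 = 7.15^2 = 51.1225
Step 2 — 0.5 * rho * V^2 = 0.5 * 1025 * 51.1225 = 26200.28125
Step 3 — Rw = 26200.28125 * 3345 * 0.000087 ≈ 7624.7 N (5 s.f.)

7624.7 N


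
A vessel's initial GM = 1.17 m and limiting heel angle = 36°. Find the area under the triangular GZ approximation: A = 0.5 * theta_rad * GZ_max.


Formula: GZ_max = GM * sin(theta); Area = 0.5 * theta_rad * GZ_max
Step 1 — GZ_max = 1.17 * sin(36°) = 1.17 * 0.587785 = 0.687708 m
Step 2 — theta_rad = 36 * pi/180 = 0.628319 rad
Step 3 — Area = 0.5 * 0.628319 * 0.687708 ≈ 0.21605 m·rad (5 s.f.)

0.21605 m·rad


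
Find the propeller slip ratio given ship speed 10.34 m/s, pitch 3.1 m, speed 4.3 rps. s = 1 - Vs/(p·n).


Formula: s = 1 - Vs / (p * n)
Step 1 — p * n = 3.1 * 4.3 = 13.33
Step 2 — Vs / (p*n) = 10.34 / 13.33 = 0.775694 (6 d.p.)
Step 3 — s = 1 - 0.775694 = 0.224306

0.224306


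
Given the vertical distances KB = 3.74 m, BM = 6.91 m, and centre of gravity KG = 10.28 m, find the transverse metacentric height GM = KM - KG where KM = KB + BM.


Formula: GM = KB + BM - KG
Step 1 — KM = KB + BM = 3.74 + 6.91 = 10.65 m
Step 2 — GM = KM - KG = 10.65 - 10.28 = 0.37 m

0.37 m


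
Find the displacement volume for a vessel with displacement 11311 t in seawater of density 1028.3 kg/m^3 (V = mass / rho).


Formula: V = mass / rho
Step 1 — convert tonnes to kg: 11311 t * 1000 = 11311000 kg
Step 2 — V = 11311000 / 1028.3 ≈ 11000 m^3 (5 s.f.)

11000 m^3


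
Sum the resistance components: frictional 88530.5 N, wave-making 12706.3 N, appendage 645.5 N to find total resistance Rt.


Formula: Rt = Rf + Rw + Ra
Substituting: Rt = 88530.5 + 12706.3 + 645.5
Result: Rt = 101882.3 N

101882.3 N


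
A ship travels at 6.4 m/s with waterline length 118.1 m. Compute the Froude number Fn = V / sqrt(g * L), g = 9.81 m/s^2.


Formula: Fn = V / sqrt(g * L)
Step 1 — g * L = 9.81 * 118.1 = 1158.561
Step 2 — sqrt(g * L) = sqrt(1158.561) = 34.037641
Step 3 — Fn = 6.4 / 34.037641 ≈ 0.18803 (5 s.f.)

0.18803


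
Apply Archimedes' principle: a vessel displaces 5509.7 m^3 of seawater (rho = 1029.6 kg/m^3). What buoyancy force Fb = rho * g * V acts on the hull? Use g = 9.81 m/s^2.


Formula: Fb = rho * g * V
Substituting: Fb = 1029.6 * 9.81 * 5509.7
Intermediate: 1029.6 * 9.81 = 10100.376
Result: Fb = 10100.376 * 5509.7 ≈ 55650000 N (5 s.f.)

55650000 N


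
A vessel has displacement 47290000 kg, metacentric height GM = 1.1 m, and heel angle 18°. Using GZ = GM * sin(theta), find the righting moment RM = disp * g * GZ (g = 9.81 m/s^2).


Formula: GZ = GM * sin(theta); RM = disp * g * GZ
Step 1 — GZ = 1.1 * sin(18°) = 1.1 * 0.309017 = 0.339919 m
Step 2 — RM = 47290000 * 9.81 * 0.339919 ≈ 157690000 N·m (5 s.f.)

157690000 N·m


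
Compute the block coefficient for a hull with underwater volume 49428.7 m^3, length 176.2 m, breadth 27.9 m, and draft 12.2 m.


Formula: Cb = V / (L * B * T)
Step 1 — L * B * T = 176.2 * 27.9 * 12.2 = 59974.956 m^3
Step 2 — Cb = 49428.7 / 59974.956 ≈ 0.82416 (5 s.f.)

0.82416


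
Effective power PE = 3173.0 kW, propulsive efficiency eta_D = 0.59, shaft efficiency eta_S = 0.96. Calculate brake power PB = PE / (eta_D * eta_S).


Formula: PB = PE / (eta_D * eta_S)
Step 1 — combined efficiency = eta_D * eta_S = 0.59 * 0.96 = 0.5664
Step 2 — PB = 3173.0 / 0.5664 ≈ 5602.0 kW (5 s.f.)

5602.0 kW


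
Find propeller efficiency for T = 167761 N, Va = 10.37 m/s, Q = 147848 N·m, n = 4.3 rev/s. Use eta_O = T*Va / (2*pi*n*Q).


Formula: eta = T * Va / (2 * pi * n * Q)
Step 1 — numerator = T * Va = 167761 * 10.37 = 1739681.57
Step 2 — 2 * pi * n = 2 * pi * 4.3 = 27.017697
Step 3 — denominator = 27.017697 * 147848 = 3994512.47
Step 4 — eta = 1739681.57 / 3994512.47 ≈ 0.43552 (5 s.f.)

0.43552


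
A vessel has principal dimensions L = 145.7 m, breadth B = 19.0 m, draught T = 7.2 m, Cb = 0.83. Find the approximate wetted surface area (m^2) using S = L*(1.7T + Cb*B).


Formula: S = 1.7*L*T + V/T with V = Cb*L*B*T, i.e. S = L * (1.7*T + Cb*B)
Step 1 — 1.7*T = 1.7 * 7.2 = 12.24 m
Step 2 — Cb*B = 0.83 * 19.0 = 15.77 m
Step 3 — 1.7*T + Cb*B = 12.24 + 15.77 = 28.01 m
Step 4 — S = 145.7 * 28.01 ≈ 4081.1 m^2 (5 s.f.)

4081.1 m^2


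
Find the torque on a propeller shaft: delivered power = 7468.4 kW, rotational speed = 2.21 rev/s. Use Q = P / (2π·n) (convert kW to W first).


Formula: Q = P_W / (2 * pi * n)
Step 1 — P_W = 7468.4 kW * 1000 = 7468400.0 W
Step 2 — 2 * pi * n = 2 * pi * 2.21 = 13.88584
Step 3 — Q = 7468400.0 / 13.88584 ≈ 537840 N·m (5 s.f.)

537840 N·m


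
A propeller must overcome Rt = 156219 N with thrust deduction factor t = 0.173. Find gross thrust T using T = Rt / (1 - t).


Formula: T = Rt / (1 - t)
Step 1 — (1 - t) = 1 - 0.173 = 0.827
Step 2 — T = 156219 / 0.827 ≈ 188900 N (5 s.f.)

188900 N


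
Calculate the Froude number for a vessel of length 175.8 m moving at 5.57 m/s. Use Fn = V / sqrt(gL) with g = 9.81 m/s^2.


Formula: Fn = V / sqrt(g * L)
Step 1 — g * L = 9.81 * 175.8 = 1724.598
Step 2 — sqrt(g * L) = sqrt(1724.598) = 41.52828
Step 3 — Fn = 5.57 / 41.52828 ≈ 0.13413 (5 s.f.)

0.13413


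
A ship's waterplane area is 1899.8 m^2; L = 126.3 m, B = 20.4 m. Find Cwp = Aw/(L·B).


Formula: Cwp = Aw / (L * B)
Step 1 — L * B = 126.3 * 20.4 = 2576.52 m^2
Step 2 — Cwp = 1899.8 / 2576.52 ≈ 0.73735 (5 s.f.)

0.73735


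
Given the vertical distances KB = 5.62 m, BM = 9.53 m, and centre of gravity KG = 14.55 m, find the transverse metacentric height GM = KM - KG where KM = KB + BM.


Formula: GM = KB + BM - KG
Step 1 — KM = KB + BM = 5.62 + 9.53 = 15.15 m
Step 2 — GM = KM - KG = 15.15 - 14.55 = 0.6 m

0.6 m


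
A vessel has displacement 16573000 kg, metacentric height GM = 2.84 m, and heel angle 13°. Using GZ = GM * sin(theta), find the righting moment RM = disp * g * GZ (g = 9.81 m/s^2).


Formula: GZ = GM * sin(theta); RM = disp * g * GZ
Step 1 — GZ = 2.84 * sin(13°) = 2.84 * 0.224951 = 0.638861 m
Step 2 — RM = 16573000 * 9.81 * 0.638861 ≈ 103870000 N·m (5 s.f.)

103870000 N·m


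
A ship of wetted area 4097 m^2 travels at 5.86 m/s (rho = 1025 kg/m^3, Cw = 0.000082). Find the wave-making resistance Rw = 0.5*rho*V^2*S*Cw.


Formula: Rw = 0.5 * rho * V^2 * S * Cw
Step 1 — V^2 = 5.86^2 = 34.3396
Step 2 — 0.5 * rho * V^2 = 0.5 * 1025 * 34.3396 = 17599.045
Step 3 — Rw = 17599.045 * 4097 * 0.000082 ≈ 5912.5 N (5 s.f.)

5912.5 N


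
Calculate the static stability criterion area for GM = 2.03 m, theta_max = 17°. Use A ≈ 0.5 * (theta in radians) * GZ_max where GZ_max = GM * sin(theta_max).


Formula: GZ_max = GM * sin(theta); Area = 0.5 * theta_rad * GZ_max
Step 1 — GZ_max = 2.03 * sin(17°) = 2.03 * 0.292372 = 0.593515 m
Step 2 — theta_rad = 17 * pi/180 = 0.296706 rad
Step 3 — Area = 0.5 * 0.296706 * 0.593515 ≈ 0.088050 m·rad (5 s.f.)

0.088050 m·rad


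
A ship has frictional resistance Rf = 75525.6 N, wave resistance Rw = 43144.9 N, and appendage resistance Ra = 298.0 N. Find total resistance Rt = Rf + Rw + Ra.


Formula: Rt = Rf + Rw + Ra
Substituting: Rt = 75525.6 + 43144.9 + 298.0
Result: Rt = 118968.5 N

118968.5 N


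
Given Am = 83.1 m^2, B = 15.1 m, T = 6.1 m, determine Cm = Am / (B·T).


Formula: Cm = Am / (B * T)
Step 1 — B * T = 15.1 * 6.1 = 92.11 m^2
Step 2 — Cm = 83.1 / 92.11 ≈ 0.90218 (5 s.f.)

0.90218


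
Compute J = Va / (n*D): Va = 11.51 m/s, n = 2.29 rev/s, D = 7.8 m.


Formula: J = Va / (n * D)
Step 1 — n * D = 2.29 * 7.8 = 17.862
Step 2 — J = 11.51 / 17.862 ≈ 0.64438 (5 s.f.)

0.64438


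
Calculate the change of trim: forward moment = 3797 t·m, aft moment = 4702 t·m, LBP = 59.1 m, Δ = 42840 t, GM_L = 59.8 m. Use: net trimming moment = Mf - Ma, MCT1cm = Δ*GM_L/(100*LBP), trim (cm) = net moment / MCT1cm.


Formula: net trimming moment = Mf - Ma; MCT1cm = Δ*GM_L/(100*LBP); trim = net moment / MCT1cm
Step 1 — net trimming moment = 3797 - 4702 = -905 t·m
Step 2 — MCT1cm = 42840 * 59.8 / (100 * 59.1) = 433.4741 t·m/cm
Step 3 — trim = -905 / 433.4741 ≈ -2.0878 cm (5 s.f.)

-2.0878 cm


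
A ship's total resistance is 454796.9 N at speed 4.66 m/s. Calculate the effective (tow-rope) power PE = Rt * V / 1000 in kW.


Formula: PE = Rt * V / 1000 (kW)
Step 1 — PE (W) = 454796.9 * 4.66 = 2119353.554 W
Step 2 — PE (kW) = 2119353.554 / 1000 ≈ 2119.4 kW (5 s.f.)

2119.4 kW


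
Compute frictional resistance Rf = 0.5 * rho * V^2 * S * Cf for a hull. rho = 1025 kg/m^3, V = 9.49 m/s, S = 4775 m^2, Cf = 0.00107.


Formula: Rf = 0.5 * rho * V^2 * S * Cf
Step 1 — V^2 = 9.49^2 = 90.0601
Step 2 — 0.5 * rho * V^2 = 0.5 * 1025 * 90.0601 = 46155.80125
Step 3 — Rf = 46155.80125 * 4775 * 0.00107 ≈ 235820 N (5 s.f.)

235820 N


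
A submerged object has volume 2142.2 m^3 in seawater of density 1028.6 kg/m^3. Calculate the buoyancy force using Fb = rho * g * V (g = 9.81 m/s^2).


Formula: Fb = rho * g * V
Substituting: Fb = 1028.6 * 9.81 * 2142.2
Intermediate: 1028.6 * 9.81 = 10090.566
Result: Fb = 10090.566 * 2142.2 ≈ 21616000 N (5 s.f.)

21616000 N


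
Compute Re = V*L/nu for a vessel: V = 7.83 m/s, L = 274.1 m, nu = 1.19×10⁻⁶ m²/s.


Formula: Re = V * L / nu
Step 1 — V * L = 7.83 * 274.1 = 2146.203 m^2/s
Step 2 — Re = 2146.203 / 1.19e-6 = 1.80e+09

1.80e+09


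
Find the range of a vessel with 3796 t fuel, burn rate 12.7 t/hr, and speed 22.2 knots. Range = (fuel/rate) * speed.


Formula: endurance = fuel / rate; range = endurance * speed
Step 1 — endurance = 3796 / 12.7 = 298.8976 hours
Step 2 — range = 298.8976 * 22.2 ≈ 6635.5 nautical miles (5 s.f.)

6635.5 NM


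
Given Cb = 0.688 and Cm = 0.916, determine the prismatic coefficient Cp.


Formula: Cp = Cb / Cm
Substituting: Cp = 0.688 / 0.916
Result: Cp ≈ 0.75109 (5 s.f.)

0.75109


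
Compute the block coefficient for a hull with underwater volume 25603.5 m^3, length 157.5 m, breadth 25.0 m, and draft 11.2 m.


Formula: Cb = V / (L * B * T)
Step 1 — L * B * T = 157.5 * 25.0 * 11.2 = 44100.0 m^3
Step 2 — Cb = 25603.5 / 44100.0 ≈ 0.58058 (5 s.f.)

0.58058


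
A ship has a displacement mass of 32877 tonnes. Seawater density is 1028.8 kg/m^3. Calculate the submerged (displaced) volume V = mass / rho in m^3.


Formula: V = mass / rho
Step 1 — convert tonnes to kg: 32877 t * 1000 = 32877000 kg
Step 2 — V = 32877000 / 1028.8 ≈ 31957 m^3 (5 s.f.)

31957 m^3


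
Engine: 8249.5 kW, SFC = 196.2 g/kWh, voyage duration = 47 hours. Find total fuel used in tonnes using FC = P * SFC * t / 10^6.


Formula: FC (tonnes) = P * SFC * t / 1,000,000
Step 1 — P * SFC * t = 8249.5 * 196.2 * 47 = 76071939.3 g
Step 2 — FC (tonnes) = 76071939.3 / 1,000,000 ≈ 76.072 tonnes (5 s.f.)

76.072 tonnes


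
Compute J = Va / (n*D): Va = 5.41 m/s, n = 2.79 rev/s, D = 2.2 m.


Formula: J = Va / (n * D)
Step 1 — n * D = 2.79 * 2.2 = 6.138
Step 2 — J = 5.41 / 6.138 ≈ 0.88139 (5 s.f.)

0.88139


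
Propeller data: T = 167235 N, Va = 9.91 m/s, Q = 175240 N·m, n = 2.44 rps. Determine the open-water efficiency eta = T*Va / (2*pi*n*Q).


Formula: eta = T * Va / (2 * pi * n * Q)
Step 1 — numerator = T * Va = 167235 * 9.91 = 1657298.85
Step 2 — 2 * pi * n = 2 * pi * 2.44 = 15.330972
Step 3 — denominator = 15.330972 * 175240 = 2686599.53
Step 4 — eta = 1657298.85 / 2686599.53 ≈ 0.61688 (5 s.f.)

0.61688


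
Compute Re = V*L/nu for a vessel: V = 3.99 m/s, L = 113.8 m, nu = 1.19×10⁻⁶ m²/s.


Formula: Re = V * L / nu
Step 1 — V * L = 3.99 * 113.8 = 454.062 m^2/s
Step 2 — Re = 454.062 / 1.19e-6 = 3.82e+08

3.82e+08


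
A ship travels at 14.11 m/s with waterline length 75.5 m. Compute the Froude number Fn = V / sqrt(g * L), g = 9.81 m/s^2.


Formula: Fn = V / sqrt(g * L)
Step 1 — g * L = 9.81 * 75.5 = 740.655
Step 2 — sqrt(g * L) = sqrt(740.655) = 27.214977
Step 3 — Fn = 14.11 / 27.214977 ≈ 0.51846 (5 s.f.)

0.51846


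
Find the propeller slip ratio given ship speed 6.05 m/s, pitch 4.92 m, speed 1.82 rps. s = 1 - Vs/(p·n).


Formula: s = 1 - Vs / (p * n)
Step 1 — p * n = 4.92 * 1.82 = 8.9544
Step 2 — Vs / (p*n) = 6.05 / 8.9544 = 0.675645 (6 d.p.)
Step 3 — s = 1 - 0.675645 = 0.324355

0.324355


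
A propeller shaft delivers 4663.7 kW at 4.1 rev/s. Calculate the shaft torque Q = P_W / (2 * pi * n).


Formula: Q = P_W / (2 * pi * n)
Step 1 — P_W = 4663.7 kW * 1000 = 4663700.0 W
Step 2 — 2 * pi * n = 2 * pi * 4.1 = 25.76106
Step 3 — Q = 4663700.0 / 25.76106 ≈ 181040 N·m (5 s.f.)

181040 N·m


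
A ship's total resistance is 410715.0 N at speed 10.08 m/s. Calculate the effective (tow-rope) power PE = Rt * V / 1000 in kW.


Formula: PE = Rt * V / 1000 (kW)
Step 1 — PE (W) = 410715.0 * 10.08 = 4140007.2 W
Step 2 — PE (kW) = 4140007.2 / 1000 ≈ 4140.0 kW (5 s.f.)

4140.0 kW


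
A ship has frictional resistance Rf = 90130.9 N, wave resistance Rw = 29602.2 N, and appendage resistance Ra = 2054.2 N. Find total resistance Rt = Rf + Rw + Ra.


Formula: Rt = Rf + Rw + Ra
Substituting: Rt = 90130.9 + 29602.2 + 2054.2
Result: Rt = 121787.3 N

121787.3 N


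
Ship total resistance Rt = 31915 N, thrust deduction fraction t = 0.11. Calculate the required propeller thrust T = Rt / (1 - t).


Formula: T = Rt / (1 - t)
Step 1 — (1 - t) = 1 - 0.11 = 0.89
Step 2 — T = 31915 / 0.89 ≈ 35860 N (5 s.f.)

35860 N


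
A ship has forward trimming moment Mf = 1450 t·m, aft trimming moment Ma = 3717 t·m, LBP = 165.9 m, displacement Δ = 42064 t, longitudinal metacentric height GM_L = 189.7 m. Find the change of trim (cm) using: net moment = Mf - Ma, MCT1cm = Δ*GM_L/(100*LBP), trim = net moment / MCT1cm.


Formula: net trimming moment = Mf - Ma; MCT1cm = Δ*GM_L/(100*LBP); trim = net moment / MCT1cm
Step 1 — net trimming moment = 1450 - 3717 = -2267 t·m
Step 2 — MCT1cm = 42064 * 189.7 / (100 * 165.9) = 480.985 t·m/cm
Step 3 — trim = -2267 / 480.985 ≈ -4.7132 cm (5 s.f.)

-4.7132 cm


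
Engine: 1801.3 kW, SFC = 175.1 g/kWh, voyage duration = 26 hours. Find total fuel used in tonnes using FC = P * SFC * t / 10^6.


Formula: FC (tonnes) = P * SFC * t / 1,000,000
Step 1 — P * SFC * t = 1801.3 * 175.1 * 26 = 8200598.38 g
Step 2 — FC (tonnes) = 8200598.38 / 1,000,000 ≈ 8.2006 tonnes (5 s.f.)

8.2006 tonnes


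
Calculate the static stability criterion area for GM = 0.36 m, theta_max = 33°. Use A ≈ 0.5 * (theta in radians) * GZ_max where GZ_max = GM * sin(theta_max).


Formula: GZ_max = GM * sin(theta); Area = 0.5 * theta_rad * GZ_max
Step 1 — GZ_max = 0.36 * sin(33°) = 0.36 * 0.544639 = 0.19607 m
Step 2 — theta_rad = 33 * pi/180 = 0.575959 rad
Step 3 — Area = 0.5 * 0.575959 * 0.19607 ≈ 0.056464 m·rad (5 s.f.)

0.056464 m·rad


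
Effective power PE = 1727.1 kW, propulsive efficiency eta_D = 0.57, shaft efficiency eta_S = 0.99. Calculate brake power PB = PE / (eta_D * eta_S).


Formula: PB = PE / (eta_D * eta_S)
Step 1 — combined efficiency = eta_D * eta_S = 0.57 * 0.99 = 0.5643
Step 2 — PB = 1727.1 / 0.5643 ≈ 3060.6 kW (5 s.f.)

3060.6 kW


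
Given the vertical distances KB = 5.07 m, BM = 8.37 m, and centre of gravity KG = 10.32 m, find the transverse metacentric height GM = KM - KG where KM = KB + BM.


Formula: GM = KB + BM - KG
Step 1 — KM = KB + BM = 5.07 + 8.37 = 13.44 m
Step 2 — GM = KM - KG = 13.44 - 10.32 = 3.12 m

3.12 m


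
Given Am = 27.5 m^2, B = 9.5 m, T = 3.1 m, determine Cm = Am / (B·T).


Formula: Cm = Am / (B * T)
Step 1 — B * T = 9.5 * 3.1 = 29.45 m^2
Step 2 — Cm = 27.5 / 29.45 ≈ 0.93379 (5 s.f.)

0.93379


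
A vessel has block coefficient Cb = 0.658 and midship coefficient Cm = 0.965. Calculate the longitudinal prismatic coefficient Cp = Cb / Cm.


Formula: Cp = Cb / Cm
Substituting: Cp = 0.658 / 0.965
Result: Cp ≈ 0.68187 (5 s.f.)

0.68187


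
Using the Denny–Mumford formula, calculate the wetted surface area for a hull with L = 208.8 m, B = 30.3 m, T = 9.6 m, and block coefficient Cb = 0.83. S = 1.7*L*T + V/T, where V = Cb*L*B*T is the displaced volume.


Formula: S = 1.7*L*T + V/T with V = Cb*L*B*T, i.e. S = L * (1.7*T + Cb*B)
Step 1 — 1.7*T = 1.7 * 9.6 = 16.32 m
Step 2 — Cb*B = 0.83 * 30.3 = 25.149 m
Step 3 — 1.7*T + Cb*B = 16.32 + 25.149 = 41.469 m
Step 4 — S = 208.8 * 41.469 ≈ 8658.7 m^2 (5 s.f.)

8658.7 m^2


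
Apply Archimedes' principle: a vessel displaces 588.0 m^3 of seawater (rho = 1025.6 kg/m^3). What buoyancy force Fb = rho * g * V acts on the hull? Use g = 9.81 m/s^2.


Formula: Fb = rho * g * V
Substituting: Fb = 1025.6 * 9.81 * 588.0
Intermediate: 1025.6 * 9.81 = 10061.136
Result: Fb = 10061.136 * 588.0 ≈ 5915900 N (5 s.f.)

5915900 N


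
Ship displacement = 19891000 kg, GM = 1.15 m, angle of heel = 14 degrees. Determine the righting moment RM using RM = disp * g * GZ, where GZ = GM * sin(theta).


Formula: GZ = GM * sin(theta); RM = disp * g * GZ
Step 1 — GZ = 1.15 * sin(14°) = 1.15 * 0.241922 = 0.27821 m
Step 2 — RM = 19891000 * 9.81 * 0.27821 ≈ 54287000 N·m (5 s.f.)

54287000 N·m


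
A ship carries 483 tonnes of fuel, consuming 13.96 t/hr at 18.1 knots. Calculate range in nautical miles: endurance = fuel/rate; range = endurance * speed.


Formula: endurance = fuel / rate; range = endurance * speed
Step 1 — endurance = 483 / 13.96 = 34.5989 hours
Step 2 — range = 34.5989 * 18.1 ≈ 626.24 nautical miles (5 s.f.)

626.24 NM


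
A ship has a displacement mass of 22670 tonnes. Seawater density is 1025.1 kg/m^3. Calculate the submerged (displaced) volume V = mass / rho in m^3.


Formula: V = mass / rho
Step 1 — convert tonnes to kg: 22670 t * 1000 = 22670000 kg
Step 2 — V = 22670000 / 1025.1 ≈ 22115 m^3 (5 s.f.)

22115 m^3


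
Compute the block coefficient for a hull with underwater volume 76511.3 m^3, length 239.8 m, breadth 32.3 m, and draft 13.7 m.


Formula: Cb = V / (L * B * T)
Step 1 — L * B * T = 239.8 * 32.3 * 13.7 = 106113.898 m^3
Step 2 — Cb = 76511.3 / 106113.898 ≈ 0.72103 (5 s.f.)

0.72103


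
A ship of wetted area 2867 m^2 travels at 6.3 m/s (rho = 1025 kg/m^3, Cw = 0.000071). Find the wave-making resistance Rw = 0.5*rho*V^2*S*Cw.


Formula: Rw = 0.5 * rho * V^2 * S * Cw
Step 1 — V^2 = 6.3^2 = 39.69
Step 2 — 0.5 * rho * V^2 = 0.5 * 1025 * 39.69 = 20341.125
Step 3 — Rw = 20341.125 * 2867 * 0.000071 ≈ 4140.6 N (5 s.f.)

4140.6 N


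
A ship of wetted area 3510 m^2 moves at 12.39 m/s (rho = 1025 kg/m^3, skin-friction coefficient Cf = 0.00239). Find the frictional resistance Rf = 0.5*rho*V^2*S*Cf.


Formula: Rf = 0.5 * rho * V^2 * S * Cf
Step 1 — V^2 = 12.39^2 = 153.5121
Step 2 — 0.5 * rho * V^2 = 0.5 * 1025 * 153.5121 = 78674.95125
Step 3 — Rf = 78674.95125 * 3510 * 0.00239 ≈ 660000 N (5 s.f.)

660000 N


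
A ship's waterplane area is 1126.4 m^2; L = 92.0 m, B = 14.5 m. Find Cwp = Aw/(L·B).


Formula: Cwp = Aw / (L * B)
Step 1 — L * B = 92.0 * 14.5 = 1334.0 m^2
Step 2 — Cwp = 1126.4 / 1334.0 ≈ 0.84438 (5 s.f.)

0.84438


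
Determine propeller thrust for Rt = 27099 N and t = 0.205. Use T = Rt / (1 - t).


Formula: T = Rt / (1 - t)
Step 1 — (1 - t) = 1 - 0.205 = 0.795
Step 2 — T = 27099 / 0.795 ≈ 34087 N (5 s.f.)

34087 N


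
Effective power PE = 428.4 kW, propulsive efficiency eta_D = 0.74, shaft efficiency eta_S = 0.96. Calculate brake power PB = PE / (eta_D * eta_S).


Formula: PB = PE / (eta_D * eta_S)
Step 1 — combined efficiency = eta_D * eta_S = 0.74 * 0.96 = 0.7104
Step 2 — PB = 428.4 / 0.7104 ≈ 603.04 kW (5 s.f.)

603.04 kW


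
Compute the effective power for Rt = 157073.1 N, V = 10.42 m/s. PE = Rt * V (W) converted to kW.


Formula: PE = Rt * V / 1000 (kW)
Step 1 — PE (W) = 157073.1 * 10.42 = 1636701.702 W
Step 2 — PE (kW) = 1636701.702 / 1000 ≈ 1636.7 kW (5 s.f.)

1636.7 kW


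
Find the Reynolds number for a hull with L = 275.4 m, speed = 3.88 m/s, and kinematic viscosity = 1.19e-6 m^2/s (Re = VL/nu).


Formula: Re = V * L / nu
Step 1 — V * L = 3.88 * 275.4 = 1068.552 m^2/s
Step 2 — Re = 1068.552 / 1.19e-6 = 8.98e+08

8.98e+08


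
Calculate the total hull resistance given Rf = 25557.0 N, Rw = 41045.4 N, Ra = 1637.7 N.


Formula: Rt = Rf + Rw + Ra
Substituting: Rt = 25557.0 + 41045.4 + 1637.7
Result: Rt = 68240.1 N

68240.1 N


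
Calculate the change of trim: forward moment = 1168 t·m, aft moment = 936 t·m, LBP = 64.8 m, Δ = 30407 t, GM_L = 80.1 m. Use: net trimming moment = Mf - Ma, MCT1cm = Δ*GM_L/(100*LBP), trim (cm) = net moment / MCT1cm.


Formula: net trimming moment = Mf - Ma; MCT1cm = Δ*GM_L/(100*LBP); trim = net moment / MCT1cm
Step 1 — net trimming moment = 1168 - 936 = 232 t·m
Step 2 — MCT1cm = 30407 * 80.1 / (100 * 64.8) = 375.8643 t·m/cm
Step 3 — trim = 232 / 375.8643 ≈ 0.61724 cm (5 s.f.)

0.61724 cm


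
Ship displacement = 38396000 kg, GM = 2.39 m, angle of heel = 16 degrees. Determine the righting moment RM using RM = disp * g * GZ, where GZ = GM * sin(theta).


Formula: GZ = GM * sin(theta); RM = disp * g * GZ
Step 1 — GZ = 2.39 * sin(16°) = 2.39 * 0.275637 = 0.658772 m
Step 2 — RM = 38396000 * 9.81 * 0.658772 ≈ 248140000 N·m (5 s.f.)

248140000 N·m


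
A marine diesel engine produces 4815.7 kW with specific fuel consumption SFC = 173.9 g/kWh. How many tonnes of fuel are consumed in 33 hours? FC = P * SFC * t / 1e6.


Formula: FC (tonnes) = P * SFC * t / 1,000,000
Step 1 — P * SFC * t = 4815.7 * 173.9 * 33 = 27635857.59 g
Step 2 — FC (tonnes) = 27635857.59 / 1,000,000 ≈ 27.636 tonnes (5 s.f.)

27.636 tonnes


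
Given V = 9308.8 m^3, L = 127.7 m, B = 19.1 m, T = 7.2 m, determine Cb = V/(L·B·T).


Formula: Cb = V / (L * B * T)
Step 1 — L * B * T = 127.7 * 19.1 * 7.2 = 17561.304 m^3
Step 2 — Cb = 9308.8 / 17561.304 ≈ 0.53007 (5 s.f.)

0.53007


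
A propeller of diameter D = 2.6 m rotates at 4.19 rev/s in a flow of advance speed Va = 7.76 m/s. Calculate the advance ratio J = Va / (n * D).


Formula: J = Va / (n * D)
Step 1 — n * D = 4.19 * 2.6 = 10.894
Step 2 — J = 7.76 / 10.894 ≈ 0.71232 (5 s.f.)

0.71232


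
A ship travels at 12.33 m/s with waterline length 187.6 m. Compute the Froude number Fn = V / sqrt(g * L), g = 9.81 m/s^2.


Formula: Fn = V / sqrt(g * L)
Step 1 — g * L = 9.81 * 187.6 = 1840.356
Step 2 — sqrt(g * L) = sqrt(1840.356) = 42.899371
Step 3 — Fn = 12.33 / 42.899371 ≈ 0.28742 (5 s.f.)

0.28742


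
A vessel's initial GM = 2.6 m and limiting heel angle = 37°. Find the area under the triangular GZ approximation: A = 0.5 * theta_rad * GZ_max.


Formula: GZ_max = GM * sin(theta); Area = 0.5 * theta_rad * GZ_max
Step 1 — GZ_max = 2.6 * sin(37°) = 2.6 * 0.601815 = 1.564719 m
Step 2 — theta_rad = 37 * pi/180 = 0.645772 rad
Step 3 — Area = 0.5 * 0.645772 * 1.564719 ≈ 0.50523 m·rad (5 s.f.)

0.50523 m·rad


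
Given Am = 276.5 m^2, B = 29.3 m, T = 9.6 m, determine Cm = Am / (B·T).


Formula: Cm = Am / (B * T)
Step 1 — B * T = 29.3 * 9.6 = 281.28 m^2
Step 2 — Cm = 276.5 / 281.28 ≈ 0.98301 (5 s.f.)

0.98301


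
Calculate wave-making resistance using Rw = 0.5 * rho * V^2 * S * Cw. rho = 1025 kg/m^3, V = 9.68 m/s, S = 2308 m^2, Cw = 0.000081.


Formula: Rw = 0.5 * rho * V^2 * S * Cw
Step 1 — V^2 = 9.68^2 = 93.7024
Step 2 — 0.5 * rho * V^2 = 0.5 * 1025 * 93.7024 = 48022.48
Step 3 — Rw = 48022.48 * 2308 * 0.000081 ≈ 8977.7 N (5 s.f.)

8977.7 N


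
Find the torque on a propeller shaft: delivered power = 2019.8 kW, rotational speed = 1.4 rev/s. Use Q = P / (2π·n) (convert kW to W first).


Formula: Q = P_W / (2 * pi * n)
Step 1 — P_W = 2019.8 kW * 1000 = 2019800.0 W
Step 2 — 2 * pi * n = 2 * pi * 1.4 = 8.796459
Step 3 — Q = 2019800.0 / 8.796459 ≈ 229620 N·m (5 s.f.)

229620 N·m


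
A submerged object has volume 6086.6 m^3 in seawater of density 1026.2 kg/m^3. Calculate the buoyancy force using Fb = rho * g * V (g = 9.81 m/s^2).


Formula: Fb = rho * g * V
Substituting: Fb = 1026.2 * 9.81 * 6086.6
Intermediate: 1026.2 * 9.81 = 10067.022
Result: Fb = 10067.022 * 6086.6 ≈ 61274000 N (5 s.f.)

61274000 N


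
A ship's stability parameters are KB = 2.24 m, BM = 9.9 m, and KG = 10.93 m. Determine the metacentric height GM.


Formula: GM = KB + BM - KG
Step 1 — KM = KB + BM = 2.24 + 9.9 = 12.14 m
Step 2 — GM = KM - KG = 12.14 - 10.93 = 1.21 m

1.21 m


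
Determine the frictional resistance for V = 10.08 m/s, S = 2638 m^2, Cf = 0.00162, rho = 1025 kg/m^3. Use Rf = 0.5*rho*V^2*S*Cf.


Formula: Rf = 0.5 * rho * V^2 * S * Cf
Step 1 — V^2 = 10.08^2 = 101.6064
Step 2 — 0.5 * rho * V^2 = 0.5 * 1025 * 101.6064 = 52073.28
Step 3 — Rf = 52073.28 * 2638 * 0.00162 ≈ 222540 N (5 s.f.)

222540 N


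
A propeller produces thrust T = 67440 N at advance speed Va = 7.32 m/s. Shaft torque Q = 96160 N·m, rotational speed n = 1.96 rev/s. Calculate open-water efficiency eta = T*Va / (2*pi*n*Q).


Formula: eta = T * Va / (2 * pi * n * Q)
Step 1 — numerator = T * Va = 67440 * 7.32 = 493660.8
Step 2 — 2 * pi * n = 2 * pi * 1.96 = 12.315043
Step 3 — denominator = 12.315043 * 96160 = 1184214.53
Step 4 — eta = 493660.8 / 1184214.53 ≈ 0.41687 (5 s.f.)

0.41687


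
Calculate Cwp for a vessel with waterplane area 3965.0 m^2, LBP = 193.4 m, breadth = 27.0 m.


Formula: Cwp = Aw / (L * B)
Step 1 — L * B = 193.4 * 27.0 = 5221.8 m^2
Step 2 — Cwp = 3965.0 / 5221.8 ≈ 0.75932 (5 s.f.)

0.75932


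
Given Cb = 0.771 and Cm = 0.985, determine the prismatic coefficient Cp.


Formula: Cp = Cb / Cm
Substituting: Cp = 0.771 / 0.985
Result: Cp ≈ 0.78274 (5 s.f.)

0.78274


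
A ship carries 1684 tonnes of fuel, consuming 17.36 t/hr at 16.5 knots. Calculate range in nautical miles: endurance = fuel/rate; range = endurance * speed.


Formula: endurance = fuel / rate; range = endurance * speed
Step 1 — endurance = 1684 / 17.36 = 97.0046 hours
Step 2 — range = 97.0046 * 16.5 ≈ 1600.6 nautical miles (5 s.f.)

1600.6 NM


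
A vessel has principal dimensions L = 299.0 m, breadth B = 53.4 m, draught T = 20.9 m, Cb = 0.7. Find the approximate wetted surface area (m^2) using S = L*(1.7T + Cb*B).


Formula: S = 1.7*L*T + V/T with V = Cb*L*B*T, i.e. S = L * (1.7*T + Cb*B)
Step 1 — 1.7*T = 1.7 * 20.9 = 35.53 m
Step 2 — Cb*B = 0.7 * 53.4 = 37.38 m
Step 3 — 1.7*T + Cb*B = 35.53 + 37.38 = 72.91 m
Step 4 — S = 299.0 * 72.91 ≈ 21800 m^2 (5 s.f.)

21800 m^2


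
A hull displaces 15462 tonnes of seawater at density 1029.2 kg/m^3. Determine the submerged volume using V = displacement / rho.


Formula: V = mass / rho
Step 1 — convert tonnes to kg: 15462 t * 1000 = 15462000 kg
Step 2 — V = 15462000 / 1029.2 ≈ 15023 m^3 (5 s.f.)

15023 m^3


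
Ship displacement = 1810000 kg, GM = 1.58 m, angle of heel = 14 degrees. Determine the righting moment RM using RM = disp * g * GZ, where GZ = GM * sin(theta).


Formula: GZ = GM * sin(theta); RM = disp * g * GZ
Step 1 — GZ = 1.58 * sin(14°) = 1.58 * 0.241922 = 0.382237 m
Step 2 — RM = 1810000 * 9.81 * 0.382237 ≈ 6787000 N·m (5 s.f.)

6787000 N·m


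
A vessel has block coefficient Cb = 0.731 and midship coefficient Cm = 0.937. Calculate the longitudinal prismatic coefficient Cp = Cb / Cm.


Formula: Cp = Cb / Cm
Substituting: Cp = 0.731 / 0.937
Result: Cp ≈ 0.78015 (5 s.f.)

0.78015


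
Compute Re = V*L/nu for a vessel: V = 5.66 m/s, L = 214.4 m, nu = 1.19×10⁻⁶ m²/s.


Formula: Re = V * L / nu
Step 1 — V * L = 5.66 * 214.4 = 1213.504 m^2/s
Step 2 — Re = 1213.504 / 1.19e-6 = 1.02e+09

1.02e+09


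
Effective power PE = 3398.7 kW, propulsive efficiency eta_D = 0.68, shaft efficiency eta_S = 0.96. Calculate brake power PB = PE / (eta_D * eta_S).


Formula: PB = PE / (eta_D * eta_S)
Step 1 — combined efficiency = eta_D * eta_S = 0.68 * 0.96 = 0.6528
Step 2 — PB = 3398.7 / 0.6528 ≈ 5206.3 kW (5 s.f.)

5206.3 kW


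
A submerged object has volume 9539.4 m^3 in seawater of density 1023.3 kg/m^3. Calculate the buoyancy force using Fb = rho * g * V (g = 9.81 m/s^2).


Formula: Fb = rho * g * V
Substituting: Fb = 1023.3 * 9.81 * 9539.4
Intermediate: 1023.3 * 9.81 = 10038.573
Result: Fb = 10038.573 * 9539.4 ≈ 95762000 N (5 s.f.)

95762000 N


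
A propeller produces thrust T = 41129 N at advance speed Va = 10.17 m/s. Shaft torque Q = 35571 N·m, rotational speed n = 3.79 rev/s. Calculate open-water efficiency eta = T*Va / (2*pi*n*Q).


Formula: eta = T * Va / (2 * pi * n * Q)
Step 1 — numerator = T * Va = 41129 * 10.17 = 418281.93
Step 2 — 2 * pi * n = 2 * pi * 3.79 = 23.813272
Step 3 — denominator = 23.813272 * 35571 = 847061.9
Step 4 — eta = 418281.93 / 847061.9 ≈ 0.49380 (5 s.f.)

0.49380


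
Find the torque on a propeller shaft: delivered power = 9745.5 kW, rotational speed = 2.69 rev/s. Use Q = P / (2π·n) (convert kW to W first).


Formula: Q = P_W / (2 * pi * n)
Step 1 — P_W = 9745.5 kW * 1000 = 9745500.0 W
Step 2 — 2 * pi * n = 2 * pi * 2.69 = 16.901768
Step 3 — Q = 9745500.0 / 16.901768 ≈ 576600 N·m (5 s.f.)

576600 N·m


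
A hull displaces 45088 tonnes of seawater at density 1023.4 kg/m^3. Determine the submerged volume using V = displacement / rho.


Formula: V = mass / rho
Step 1 — convert tonnes to kg: 45088 t * 1000 = 45088000 kg
Step 2 — V = 45088000 / 1023.4 ≈ 44057 m^3 (5 s.f.)

44057 m^3


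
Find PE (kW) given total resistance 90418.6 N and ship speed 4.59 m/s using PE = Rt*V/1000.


Formula: PE = Rt * V / 1000 (kW)
Step 1 — PE (W) = 90418.6 * 4.59 = 415021.374 W
Step 2 — PE (kW) = 415021.374 / 1000 ≈ 415.02 kW (5 s.f.)

415.02 kW


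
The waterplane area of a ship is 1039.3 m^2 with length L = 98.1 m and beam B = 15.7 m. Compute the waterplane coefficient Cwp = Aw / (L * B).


Formula: Cwp = Aw / (L * B)
Step 1 — L * B = 98.1 * 15.7 = 1540.17 m^2
Step 2 — Cwp = 1039.3 / 1540.17 ≈ 0.67480 (5 s.f.)

0.67480


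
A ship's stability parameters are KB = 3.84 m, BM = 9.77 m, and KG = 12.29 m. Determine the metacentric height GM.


Formula: GM = KB + BM - KG
Step 1 — KM = KB + BM = 3.84 + 9.77 = 13.61 m
Step 2 — GM = KM - KG = 13.61 - 12.29 = 1.32 m

1.32 m


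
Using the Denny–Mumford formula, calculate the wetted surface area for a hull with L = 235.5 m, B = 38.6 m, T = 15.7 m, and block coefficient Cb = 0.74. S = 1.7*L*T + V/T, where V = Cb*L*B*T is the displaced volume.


Formula: S = 1.7*L*T + V/T with V = Cb*L*B*T, i.e. S = L * (1.7*T + Cb*B)
Step 1 — 1.7*T = 1.7 * 15.7 = 26.69 m
Step 2 — Cb*B = 0.74 * 38.6 = 28.564 m
Step 3 — 1.7*T + Cb*B = 26.69 + 28.564 = 55.254 m
Step 4 — S = 235.5 * 55.254 ≈ 13012 m^2 (5 s.f.)

13012 m^2


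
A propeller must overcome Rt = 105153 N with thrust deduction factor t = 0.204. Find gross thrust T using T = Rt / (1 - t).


Formula: T = Rt / (1 - t)
Step 1 — (1 - t) = 1 - 0.204 = 0.796
Step 2 — T = 105153 / 0.796 ≈ 132100 N (5 s.f.)

132100 N


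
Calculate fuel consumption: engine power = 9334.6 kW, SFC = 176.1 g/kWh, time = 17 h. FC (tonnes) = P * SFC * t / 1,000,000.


Formula: FC (tonnes) = P * SFC * t / 1,000,000
Step 1 — P * SFC * t = 9334.6 * 176.1 * 17 = 27944992.02 g
Step 2 — FC (tonnes) = 27944992.02 / 1,000,000 ≈ 27.945 tonnes (5 s.f.)

27.945 tonnes


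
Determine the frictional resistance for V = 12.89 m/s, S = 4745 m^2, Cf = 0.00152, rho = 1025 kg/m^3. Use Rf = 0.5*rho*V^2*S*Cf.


Formula: Rf = 0.5 * rho * V^2 * S * Cf
Step 1 — V^2 = 12.89^2 = 166.1521
Step 2 — 0.5 * rho * V^2 = 0.5 * 1025 * 166.1521 = 85152.95125
Step 3 — Rf = 85152.95125 * 4745 * 0.00152 ≈ 614160 N (5 s.f.)

614160 N


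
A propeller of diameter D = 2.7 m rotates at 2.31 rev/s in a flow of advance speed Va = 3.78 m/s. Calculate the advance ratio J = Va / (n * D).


Formula: J = Va / (n * D)
Step 1 — n * D = 2.31 * 2.7 = 6.237
Step 2 — J = 3.78 / 6.237 ≈ 0.60606 (5 s.f.)

0.60606
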